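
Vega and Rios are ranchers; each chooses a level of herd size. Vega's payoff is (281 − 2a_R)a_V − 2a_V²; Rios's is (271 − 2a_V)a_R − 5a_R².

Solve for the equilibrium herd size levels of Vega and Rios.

63, 14.5

Expanding Vega's payoff: 281a_V − 2a_Ra_V − 2a_V².
∂π/∂a_V = 281 − 2a_R − 4a_V = 0, so a_V = 70.25 − 0.5a_R.
Likewise for Rios: a_R = 27.1 − 0.2a_V.
Substituting the second reaction function into the first: a_V = 70.25 − 0.5(27.1 − 0.2a_V), which gives 0.9a_V = 56.7 ⇒ a_V = 63.
Then a_R = 27.1 − 0.2·63 = 14.5.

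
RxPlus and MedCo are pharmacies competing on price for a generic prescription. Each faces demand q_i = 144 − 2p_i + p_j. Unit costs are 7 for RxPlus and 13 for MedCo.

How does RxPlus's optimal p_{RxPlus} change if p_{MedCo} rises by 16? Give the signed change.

RxPlus's profit: π = (p_{RxPlus} − 7)(144 − 2p_{RxPlus} + p_{MedCo}).
∂π/∂p_{RxPlus} = 158 − 4p_{RxPlus} + p_{MedCo} = 0 ⇒ p_{RxPlus} = 39.5 + 0.25p_{MedCo}.
The reaction-function slope is 0.25, so a 16-unit rise in p_{MedCo} moves p_{RxPlus} by 0.25 × 16 = 4. RxPlus's best response rises — the actions are strategic complements.

4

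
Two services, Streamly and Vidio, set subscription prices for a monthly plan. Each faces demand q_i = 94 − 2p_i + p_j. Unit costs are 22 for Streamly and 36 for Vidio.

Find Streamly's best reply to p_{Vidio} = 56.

48.5

Streamly's profit: π = (p_{Streamly} − 22)(94 − 2p_{Streamly} + p_{Vidio}).
∂π/∂p_{Streamly} = 138 − 4p_{Streamly} + p_{Vidio} = 0 ⇒ p_{Streamly} = 34.5 + 0.25p_{Vidio}.
At p_{Vidio} = 56: p_{Streamly} = 34.5 + 0.25·56 = 48.5.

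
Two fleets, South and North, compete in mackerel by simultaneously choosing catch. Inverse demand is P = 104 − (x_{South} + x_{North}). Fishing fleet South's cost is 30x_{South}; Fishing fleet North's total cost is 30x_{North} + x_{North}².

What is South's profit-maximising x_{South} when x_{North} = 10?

Fishing fleet South's profit: π = x_{South}(104 − (x_{South} + x_{North})) − 30x_{South}.
∂π/∂x_{South} = 74 − 2x_{South} − x_{North} = 0, so x_{South} = 37 − 0.5x_{North}.
At x_{North} = 10: x_{South} = 37 − 0.5·10 = 32.

32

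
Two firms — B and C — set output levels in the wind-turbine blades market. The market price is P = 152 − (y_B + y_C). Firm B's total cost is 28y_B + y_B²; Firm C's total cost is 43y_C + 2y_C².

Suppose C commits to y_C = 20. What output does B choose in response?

26

Firm B's profit: π = y_B(152 − (y_B + y_C)) − 28y_B − y_B².
∂π/∂y_B = 124 − 4y_B − y_C = 0, so y_B = 31 − 0.25y_C.
At y_C = 20: y_B = 31 − 0.25·20 = 26.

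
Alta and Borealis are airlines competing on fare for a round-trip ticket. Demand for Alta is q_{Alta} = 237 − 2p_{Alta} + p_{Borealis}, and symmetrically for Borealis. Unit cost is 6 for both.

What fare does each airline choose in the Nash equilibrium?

83

Alta's profit: π = (p_{Alta} − 6)(237 − 2p_{Alta} + p_{Borealis}).
∂π/∂p_{Alta} = 249 − 4p_{Alta} + p_{Borealis} = 0 ⇒ p_{Alta} = 62.25 + 0.25p_{Borealis}.
By symmetry p_{Borealis} = p_{Alta}; substituting into the reaction function, 0.75p_{Alta} = 62.25 and p_{Alta} = 83.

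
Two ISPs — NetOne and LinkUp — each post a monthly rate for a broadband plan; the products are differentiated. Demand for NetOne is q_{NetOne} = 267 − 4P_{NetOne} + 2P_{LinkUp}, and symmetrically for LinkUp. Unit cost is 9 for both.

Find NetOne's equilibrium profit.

NetOne's profit: π = (P_{NetOne} − 9)(267 − 4P_{NetOne} + 2P_{LinkUp}).
∂π/∂P_{NetOne} = 303 − 8P_{NetOne} + 2P_{LinkUp} = 0 ⇒ P_{NetOne} = 37.875 + 0.25P_{LinkUp}.
By symmetry P_{LinkUp} = P_{NetOne}; substituting into the reaction function, 0.75P_{NetOne} = 37.875 and P_{NetOne} = 50.5.
q_{NetOne} = 267 − 4·50.5 + 2·50.5 = 166.
Profit = (50.5 − 9)·166 = 6889.

6889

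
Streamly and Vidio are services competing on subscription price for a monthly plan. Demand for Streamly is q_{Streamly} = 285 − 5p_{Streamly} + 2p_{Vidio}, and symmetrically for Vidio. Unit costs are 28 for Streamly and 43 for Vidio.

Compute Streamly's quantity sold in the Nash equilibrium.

Streamly's profit: π = (p_{Streamly} − 28)(285 − 5p_{Streamly} + 2p_{Vidio}).
∂π/∂p_{Streamly} = 425 − 10p_{Streamly} + 2p_{Vidio} = 0 ⇒ p_{Streamly} = 42.5 + 0.2p_{Vidio}.
Similarly p_{Vidio} = 50 + 0.2p_{Streamly}.
Plugging p_{Vidio} into Streamly's best response: p_{Streamly} = 42.5 + 0.2(50 + 0.2p_{Streamly}) ⇒ 0.96p_{Streamly} = 52.5, so p_{Streamly} = 54.6875.
Then p_{Vidio} = 50 + 0.2·54.6875 = 60.9375.
q_{Streamly} = 285 − 5·54.6875 + 2·60.9375 = 133.4375.

133.4375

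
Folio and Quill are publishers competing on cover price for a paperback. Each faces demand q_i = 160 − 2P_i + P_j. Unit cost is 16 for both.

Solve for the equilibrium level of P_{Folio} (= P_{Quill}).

Folio's profit: π = (P_{Folio} − 16)(160 − 2P_{Folio} + P_{Quill}).
∂π/∂P_{Folio} = 192 − 4P_{Folio} + P_{Quill} = 0 ⇒ P_{Folio} = 48 + 0.25P_{Quill}.
By symmetry P_{Quill} = P_{Folio}; substituting into the reaction function, 0.75P_{Folio} = 48 and P_{Folio} = 64.

64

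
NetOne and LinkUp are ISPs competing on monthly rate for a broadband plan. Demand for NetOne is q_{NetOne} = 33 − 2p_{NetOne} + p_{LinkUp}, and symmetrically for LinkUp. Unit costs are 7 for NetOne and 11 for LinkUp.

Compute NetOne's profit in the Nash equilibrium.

169.28

NetOne's profit: π = (p_{NetOne} − 7)(33 − 2p_{NetOne} + p_{LinkUp}).
∂π/∂p_{NetOne} = 47 − 4p_{NetOne} + p_{LinkUp} = 0 ⇒ p_{NetOne} = 11.75 + 0.25p_{LinkUp}.
Similarly p_{LinkUp} = 13.75 + 0.25p_{NetOne}.
Plugging p_{LinkUp} into NetOne's best response: p_{NetOne} = 11.75 + 0.25(13.75 + 0.25p_{NetOne}) ⇒ 0.9375p_{NetOne} = 15.1875, so p_{NetOne} = 16.2.
Then p_{LinkUp} = 13.75 + 0.25·16.2 = 17.8.
q_{NetOne} = 33 − 2·16.2 + 17.8 = 18.4.
Profit = (16.2 − 7)·18.4 = 169.28.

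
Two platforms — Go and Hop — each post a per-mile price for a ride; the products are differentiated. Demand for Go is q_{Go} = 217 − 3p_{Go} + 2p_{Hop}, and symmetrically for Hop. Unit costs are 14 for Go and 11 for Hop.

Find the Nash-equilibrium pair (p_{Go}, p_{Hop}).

64.1875, 63.0625

Go's profit: π = (p_{Go} − 14)(217 − 3p_{Go} + 2p_{Hop}).
∂π/∂p_{Go} = 259 − 6p_{Go} + 2p_{Hop} = 0 ⇒ p_{Go} = 259/6 + (1/3)p_{Hop}.
Similarly p_{Hop} = 125/3 + (1/3)p_{Go}.
Plugging p_{Hop} into Go's best response: p_{Go} = 259/6 + (1/3)(125/3 + (1/3)p_{Go}) ⇒ (8/9)p_{Go} = 1027/18, so p_{Go} = 64.1875.
Then p_{Hop} = 125/3 + (1/3)·64.1875 = 63.0625.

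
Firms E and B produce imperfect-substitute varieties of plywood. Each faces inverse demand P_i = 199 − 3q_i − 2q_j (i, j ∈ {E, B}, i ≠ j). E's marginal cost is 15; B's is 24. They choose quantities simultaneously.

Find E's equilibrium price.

Firm E's profit: π = q_E(199 − 3q_E − 2q_B) − 15q_E.
∂π/∂q_E = 184 − 6q_E − 2q_B = 0 ⇒ q_E = 92/3 − (1/3)q_B.
Similarly q_B = 175/6 − (1/3)q_E.
Solving the two reaction functions simultaneously: (1 − (−1/3)(−1/3))q_E = 92/3 − (1/3)·(175/6), so (8/9)q_E = 377/18 and q_E = 23.5625.
Then q_B = 175/6 − (1/3)·23.5625 = 21.3125.
P_E = 199 − 3·23.5625 − 2·21.3125 = 85.6875.

85.6875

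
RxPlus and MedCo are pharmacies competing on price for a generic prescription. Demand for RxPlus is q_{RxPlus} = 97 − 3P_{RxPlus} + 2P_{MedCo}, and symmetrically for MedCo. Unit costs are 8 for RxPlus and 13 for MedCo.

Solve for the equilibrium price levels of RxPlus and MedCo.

RxPlus's profit: π = (P_{RxPlus} − 8)(97 − 3P_{RxPlus} + 2P_{MedCo}).
∂π/∂P_{RxPlus} = 121 − 6P_{RxPlus} + 2P_{MedCo} = 0 ⇒ P_{RxPlus} = 121/6 + (1/3)P_{MedCo}.
Similarly P_{MedCo} = 68/3 + (1/3)P_{RxPlus}.
Substituting the second reaction function into the first: P_{RxPlus} = 121/6 + (1/3)(68/3 + (1/3)P_{RxPlus}), which gives (8/9)P_{RxPlus} = 499/18 ⇒ P_{RxPlus} = 31.1875.
Then P_{MedCo} = 68/3 + (1/3)·31.1875 = 33.0625.

31.1875, 33.0625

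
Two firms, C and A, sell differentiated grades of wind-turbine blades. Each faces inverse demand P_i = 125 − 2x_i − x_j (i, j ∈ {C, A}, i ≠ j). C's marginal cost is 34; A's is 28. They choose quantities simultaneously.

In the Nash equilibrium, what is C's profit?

Firm C's profit: π = x_C(125 − 2x_C − x_A) − 34x_C.
∂π/∂x_C = 91 − 4x_C − x_A = 0 ⇒ x_C = 22.75 − 0.25x_A.
Similarly x_A = 24.25 − 0.25x_C.
Solving the two reaction functions simultaneously: (1 − (−0.25)(−0.25))x_C = 22.75 − 0.25·24.25, so 0.9375x_C = 16.6875 and x_C = 17.8.
Then x_A = 24.25 − 0.25·17.8 = 19.8.
P_C = 125 − 2·17.8 − 19.8 = 69.6.
Profit = (69.6 − 34)·17.8 = 633.68.

633.68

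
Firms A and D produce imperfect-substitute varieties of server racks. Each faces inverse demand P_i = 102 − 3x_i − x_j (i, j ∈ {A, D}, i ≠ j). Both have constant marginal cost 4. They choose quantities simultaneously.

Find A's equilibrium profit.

Firm A's profit: π = x_A(102 − 3x_A − x_D) − 4x_A.
∂π/∂x_A = 98 − 6x_A − x_D = 0 ⇒ x_A = 49/3 − (1/6)x_D.
By symmetry x_D = x_A; substituting into the reaction function, (7/6)x_A = 49/3 and x_A = 14.
P_A = 102 − 3·14 − 14 = 46.
Profit = (46 − 4)·14 = 588.

588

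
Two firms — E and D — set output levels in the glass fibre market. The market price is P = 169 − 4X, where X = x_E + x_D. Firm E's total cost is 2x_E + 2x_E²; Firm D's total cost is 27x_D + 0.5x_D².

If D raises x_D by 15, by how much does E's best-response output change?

Firm E's profit: π = x_E(169 − 4(x_E + x_D)) − 2x_E − 2x_E².
∂π/∂x_E = 167 − 12x_E − 4x_D = 0, so x_E = 167/12 − (1/3)x_D.
The reaction-function slope is −1/3, so a 15-unit rise in x_D moves x_E by −1/3 × 15 = −5. E's best response falls — the actions are strategic substitutes.

-5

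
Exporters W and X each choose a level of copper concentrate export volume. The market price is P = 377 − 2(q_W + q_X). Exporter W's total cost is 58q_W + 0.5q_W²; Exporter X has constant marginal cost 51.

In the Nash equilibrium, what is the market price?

Exporter W's profit: π = q_W(377 − 2(q_W + q_X)) − 58q_W − 0.5q_W².
∂π/∂q_W = 319 − 5q_W − 2q_X = 0, so q_W = 63.8 − 0.4q_X.
For X: ∂π/∂q_X = 326 − 4q_X − 2q_W = 0 ⇒ q_X = 81.5 − 0.5q_W.
Substituting the second reaction function into the first: q_W = 63.8 − 0.4(81.5 − 0.5q_W), which gives 0.8q_W = 31.2 ⇒ q_W = 39.
Then q_X = 81.5 − 0.5·39 = 62.
Equilibrium price: P = 377 − 2·101 = 175.

175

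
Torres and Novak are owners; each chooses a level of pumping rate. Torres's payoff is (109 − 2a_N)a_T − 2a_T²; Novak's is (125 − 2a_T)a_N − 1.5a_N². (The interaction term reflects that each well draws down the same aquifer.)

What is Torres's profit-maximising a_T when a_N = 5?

Expanding Torres's payoff: 109a_T − 2a_Na_T − 2a_T².
∂π/∂a_T = 109 − 2a_N − 4a_T = 0, so a_T = 27.25 − 0.5a_N.
At a_N = 5: a_T = 27.25 − 0.5·5 = 24.75.

24.75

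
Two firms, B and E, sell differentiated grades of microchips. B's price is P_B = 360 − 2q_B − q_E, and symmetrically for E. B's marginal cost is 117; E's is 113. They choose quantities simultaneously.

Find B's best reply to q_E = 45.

Firm B's profit: π = q_B(360 − 2q_B − q_E) − 117q_B.
∂π/∂q_B = 243 − 4q_B − q_E = 0 ⇒ q_B = 60.75 − 0.25q_E.
At q_E = 45: q_B = 60.75 − 0.25·45 = 49.5.

49.5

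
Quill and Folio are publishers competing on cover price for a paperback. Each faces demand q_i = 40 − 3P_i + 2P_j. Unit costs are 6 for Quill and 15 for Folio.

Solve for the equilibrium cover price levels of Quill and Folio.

16.1875, 19.5625

Quill's profit: π = (P_{Quill} − 6)(40 − 3P_{Quill} + 2P_{Folio}).
∂π/∂P_{Quill} = 58 − 6P_{Quill} + 2P_{Folio} = 0 ⇒ P_{Quill} = 29/3 + (1/3)P_{Folio}.
Similarly P_{Folio} = 85/6 + (1/3)P_{Quill}.
Substituting the second reaction function into the first: P_{Quill} = 29/3 + (1/3)(85/6 + (1/3)P_{Quill}), which gives (8/9)P_{Quill} = 259/18 ⇒ P_{Quill} = 16.1875.
Then P_{Folio} = 85/6 + (1/3)·16.1875 = 19.5625.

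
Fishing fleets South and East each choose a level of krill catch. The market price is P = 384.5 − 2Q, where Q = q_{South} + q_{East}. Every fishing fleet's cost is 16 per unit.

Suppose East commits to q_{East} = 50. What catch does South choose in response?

67.125

Fishing fleet South's profit: π = q_{South}(384.5 − 2(q_{South} + q_{East})) − 16q_{South}.
∂π/∂q_{South} = 368.5 − 4q_{South} − 2q_{East} = 0, so q_{South} = 92.125 − 0.5q_{East}.
At q_{East} = 50: q_{South} = 92.125 − 0.5·50 = 67.125.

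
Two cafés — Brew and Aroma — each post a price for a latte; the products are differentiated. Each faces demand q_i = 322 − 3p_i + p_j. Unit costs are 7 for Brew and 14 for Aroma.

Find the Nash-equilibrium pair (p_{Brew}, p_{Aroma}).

69.2, 72.2

Brew's profit: π = (p_{Brew} − 7)(322 − 3p_{Brew} + p_{Aroma}).
∂π/∂p_{Brew} = 343 − 6p_{Brew} + p_{Aroma} = 0 ⇒ p_{Brew} = 343/6 + (1/6)p_{Aroma}.
Similarly p_{Aroma} = 182/3 + (1/6)p_{Brew}.
Plugging p_{Aroma} into Brew's best response: p_{Brew} = 343/6 + (1/6)(182/3 + (1/6)p_{Brew}) ⇒ (35/36)p_{Brew} = 1211/18, so p_{Brew} = 69.2.
Then p_{Aroma} = 182/3 + (1/6)·69.2 = 72.2.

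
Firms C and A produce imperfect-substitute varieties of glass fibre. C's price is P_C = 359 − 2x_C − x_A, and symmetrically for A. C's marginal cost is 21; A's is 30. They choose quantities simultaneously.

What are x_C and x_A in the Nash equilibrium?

Firm C's profit: π = x_C(359 − 2x_C − x_A) − 21x_C.
∂π/∂x_C = 338 − 4x_C − x_A = 0 ⇒ x_C = 84.5 − 0.25x_A.
Similarly x_A = 82.25 − 0.25x_C.
Plugging x_A into C's best response: x_C = 84.5 − 0.25(82.25 − 0.25x_C) ⇒ 0.9375x_C = 63.9375, so x_C = 68.2.
Then x_A = 82.25 − 0.25·68.2 = 65.2.

68.2, 65.2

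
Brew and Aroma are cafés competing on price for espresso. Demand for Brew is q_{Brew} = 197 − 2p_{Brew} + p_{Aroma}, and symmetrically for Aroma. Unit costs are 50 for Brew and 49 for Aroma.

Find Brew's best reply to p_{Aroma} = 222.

129.75

Brew's profit: π = (p_{Brew} − 50)(197 − 2p_{Brew} + p_{Aroma}).
∂π/∂p_{Brew} = 297 − 4p_{Brew} + p_{Aroma} = 0 ⇒ p_{Brew} = 74.25 + 0.25p_{Aroma}.
At p_{Aroma} = 222: p_{Brew} = 74.25 + 0.25·222 = 129.75.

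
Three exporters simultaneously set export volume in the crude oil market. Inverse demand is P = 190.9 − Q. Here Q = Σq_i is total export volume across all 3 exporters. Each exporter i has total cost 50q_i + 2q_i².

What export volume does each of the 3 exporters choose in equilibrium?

17.6125

A representative exporter's profit is π_i = q_i(190.9 − Q) − 50q_i − 2q_i², with Q = q_i + Σ_{j≠i} q_j.
First-order condition: 140.9 − 6q_i − Σ_{j≠i} q_j = 0.
In a symmetric equilibrium every exporter chooses the same q, so Σ_{j≠i} q_j = 2q. The condition becomes 140.9 − 8q = 0, giving q = 140.9/8 = 17.6125.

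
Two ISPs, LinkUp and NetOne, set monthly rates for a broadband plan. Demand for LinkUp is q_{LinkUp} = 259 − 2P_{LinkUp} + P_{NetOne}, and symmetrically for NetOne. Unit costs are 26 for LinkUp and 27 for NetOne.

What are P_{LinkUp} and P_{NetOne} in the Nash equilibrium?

LinkUp's profit: π = (P_{LinkUp} − 26)(259 − 2P_{LinkUp} + P_{NetOne}).
∂π/∂P_{LinkUp} = 311 − 4P_{LinkUp} + P_{NetOne} = 0 ⇒ P_{LinkUp} = 77.75 + 0.25P_{NetOne}.
Similarly P_{NetOne} = 78.25 + 0.25P_{LinkUp}.
Solving the two reaction functions simultaneously: (1 − (0.25)(0.25))P_{LinkUp} = 77.75 + 0.25·78.25, so 0.9375P_{LinkUp} = 97.3125 and P_{LinkUp} = 103.8.
Then P_{NetOne} = 78.25 + 0.25·103.8 = 104.2.

103.8, 104.2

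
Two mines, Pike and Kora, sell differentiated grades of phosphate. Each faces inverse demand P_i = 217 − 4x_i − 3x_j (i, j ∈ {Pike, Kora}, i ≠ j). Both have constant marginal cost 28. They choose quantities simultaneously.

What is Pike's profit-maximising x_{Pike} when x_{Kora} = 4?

22.125

Mine Pike's profit: π = x_{Pike}(217 − 4x_{Pike} − 3x_{Kora}) − 28x_{Pike}.
∂π/∂x_{Pike} = 189 − 8x_{Pike} − 3x_{Kora} = 0 ⇒ x_{Pike} = 23.625 − 0.375x_{Kora}.
At x_{Kora} = 4: x_{Pike} = 23.625 − 0.375·4 = 22.125.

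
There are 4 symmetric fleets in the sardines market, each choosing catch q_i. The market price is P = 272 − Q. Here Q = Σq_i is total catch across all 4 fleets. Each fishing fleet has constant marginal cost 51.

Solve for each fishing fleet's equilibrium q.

A representative fishing fleet's profit is π_i = q_i(272 − Q) − 51q_i, with Q = q_i + Σ_{j≠i} q_j.
First-order condition: 221 − 2q_i − Σ_{j≠i} q_j = 0.
Imposing symmetry (q_j = q for all j) turns Σ_{j≠i} q_j into 3q, so 221 = 5q and q = 44.2.

44.2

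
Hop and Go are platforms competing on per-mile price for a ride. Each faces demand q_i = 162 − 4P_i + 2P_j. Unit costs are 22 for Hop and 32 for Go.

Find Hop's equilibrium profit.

Hop's profit: π = (P_{Hop} − 22)(162 − 4P_{Hop} + 2P_{Go}).
∂π/∂P_{Hop} = 250 − 8P_{Hop} + 2P_{Go} = 0 ⇒ P_{Hop} = 31.25 + 0.25P_{Go}.
Similarly P_{Go} = 36.25 + 0.25P_{Hop}.
Plugging P_{Go} into Hop's best response: P_{Hop} = 31.25 + 0.25(36.25 + 0.25P_{Hop}) ⇒ 0.9375P_{Hop} = 40.3125, so P_{Hop} = 43.
Then P_{Go} = 36.25 + 0.25·43 = 47.
q_{Hop} = 162 − 4·43 + 2·47 = 84.
Profit = (43 − 22)·84 = 1764.

1764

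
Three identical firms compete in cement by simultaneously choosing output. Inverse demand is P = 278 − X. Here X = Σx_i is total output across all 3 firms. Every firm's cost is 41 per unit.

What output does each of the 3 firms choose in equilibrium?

A representative firm's profit is π_i = x_i(278 − X) − 41x_i, with X = x_i + Σ_{j≠i} x_j.
First-order condition: 237 − 2x_i − Σ_{j≠i} x_j = 0.
Imposing symmetry (x_j = x for all j) turns Σ_{j≠i} x_j into 2x, so 237 = 4x and x = 59.25.

59.25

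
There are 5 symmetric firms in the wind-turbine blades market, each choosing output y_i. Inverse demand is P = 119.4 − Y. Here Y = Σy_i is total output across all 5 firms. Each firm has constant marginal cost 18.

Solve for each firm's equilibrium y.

16.9

A representative firm's profit is π_i = y_i(119.4 − Y) − 18y_i, with Y = y_i + Σ_{j≠i} y_j.
First-order condition: 101.4 − 2y_i − Σ_{j≠i} y_j = 0.
Imposing symmetry (y_j = y for all j) turns Σ_{j≠i} y_j into 4y, so 101.4 = 6y and y = 16.9.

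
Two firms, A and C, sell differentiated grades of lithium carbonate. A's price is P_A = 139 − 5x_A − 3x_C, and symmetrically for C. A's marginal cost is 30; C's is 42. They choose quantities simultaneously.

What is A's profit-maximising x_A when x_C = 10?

7.9

Firm A's profit: π = x_A(139 − 5x_A − 3x_C) − 30x_A.
∂π/∂x_A = 109 − 10x_A − 3x_C = 0 ⇒ x_A = 10.9 − 0.3x_C.
At x_C = 10: x_A = 10.9 − 0.3·10 = 7.9.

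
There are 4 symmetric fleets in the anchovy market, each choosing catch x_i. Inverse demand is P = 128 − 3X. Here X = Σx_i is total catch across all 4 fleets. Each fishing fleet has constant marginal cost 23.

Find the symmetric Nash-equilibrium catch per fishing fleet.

A representative fishing fleet's profit is π_i = x_i(128 − 3X) − 23x_i, with X = x_i + Σ_{j≠i} x_j.
First-order condition: 105 − 6x_i − 3Σ_{j≠i} x_j = 0.
Imposing symmetry (x_j = x for all j) turns Σ_{j≠i} x_j into 3x, so 105 = 15x and x = 7.

7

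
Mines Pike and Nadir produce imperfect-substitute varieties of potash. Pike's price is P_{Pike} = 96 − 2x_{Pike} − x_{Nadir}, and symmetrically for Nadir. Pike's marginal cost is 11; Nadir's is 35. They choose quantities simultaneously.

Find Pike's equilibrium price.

Mine Pike's profit: π = x_{Pike}(96 − 2x_{Pike} − x_{Nadir}) − 11x_{Pike}.
∂π/∂x_{Pike} = 85 − 4x_{Pike} − x_{Nadir} = 0 ⇒ x_{Pike} = 21.25 − 0.25x_{Nadir}.
Similarly x_{Nadir} = 15.25 − 0.25x_{Pike}.
Solving the two reaction functions simultaneously: (1 − (−0.25)(−0.25))x_{Pike} = 21.25 − 0.25·15.25, so 0.9375x_{Pike} = 17.4375 and x_{Pike} = 18.6.
Then x_{Nadir} = 15.25 − 0.25·18.6 = 10.6.
P_{Pike} = 96 − 2·18.6 − 10.6 = 48.2.

48.2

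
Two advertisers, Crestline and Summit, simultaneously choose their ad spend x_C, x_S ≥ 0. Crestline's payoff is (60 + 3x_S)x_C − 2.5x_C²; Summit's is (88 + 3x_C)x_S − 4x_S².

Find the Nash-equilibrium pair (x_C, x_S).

Expanding Crestline's payoff: 60x_C + 3x_Sx_C − 2.5x_C².
∂π/∂x_C = 60 + 3x_S − 5x_C = 0, so x_C = 12 + 0.6x_S.
Likewise for Summit: x_S = 11 + 0.375x_C.
Plugging x_S into Crestline's best response: x_C = 12 + 0.6(11 + 0.375x_C) ⇒ 0.775x_C = 18.6, so x_C = 24.
Then x_S = 11 + 0.375·24 = 20.

24, 20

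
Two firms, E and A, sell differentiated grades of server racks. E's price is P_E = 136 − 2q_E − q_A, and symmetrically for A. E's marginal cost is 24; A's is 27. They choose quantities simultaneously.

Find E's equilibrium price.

69.2

Firm E's profit: π = q_E(136 − 2q_E − q_A) − 24q_E.
∂π/∂q_E = 112 − 4q_E − q_A = 0 ⇒ q_E = 28 − 0.25q_A.
Similarly q_A = 27.25 − 0.25q_E.
Plugging q_A into E's best response: q_E = 28 − 0.25(27.25 − 0.25q_E) ⇒ 0.9375q_E = 21.1875, so q_E = 22.6.
Then q_A = 27.25 − 0.25·22.6 = 21.6.
P_E = 136 − 2·22.6 − 21.6 = 69.2.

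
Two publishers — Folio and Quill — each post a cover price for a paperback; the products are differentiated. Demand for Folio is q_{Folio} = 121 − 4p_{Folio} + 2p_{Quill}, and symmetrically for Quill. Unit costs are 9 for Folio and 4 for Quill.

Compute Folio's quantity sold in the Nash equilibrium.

Folio's profit: π = (p_{Folio} − 9)(121 − 4p_{Folio} + 2p_{Quill}).
∂π/∂p_{Folio} = 157 − 8p_{Folio} + 2p_{Quill} = 0 ⇒ p_{Folio} = 19.625 + 0.25p_{Quill}.
Similarly p_{Quill} = 17.125 + 0.25p_{Folio}.
Substituting the second reaction function into the first: p_{Folio} = 19.625 + 0.25(17.125 + 0.25p_{Folio}), which gives 0.9375p_{Folio} = 765/32 ⇒ p_{Folio} = 25.5.
Then p_{Quill} = 17.125 + 0.25·25.5 = 23.5.
q_{Folio} = 121 − 4·25.5 + 2·23.5 = 66.

66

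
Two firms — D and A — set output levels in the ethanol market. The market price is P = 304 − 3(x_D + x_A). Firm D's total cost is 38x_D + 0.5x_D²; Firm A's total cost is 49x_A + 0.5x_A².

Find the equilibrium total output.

Firm D's profit: π = x_D(304 − 3(x_D + x_A)) − 38x_D − 0.5x_D².
∂π/∂x_D = 266 − 7x_D − 3x_A = 0, so x_D = 38 − (3/7)x_A.
By the same steps for A: x_A = 255/7 − (3/7)x_D.
Substituting the second reaction function into the first: x_D = 38 − (3/7)(255/7 − (3/7)x_D), which gives (40/49)x_D = 1097/49 ⇒ x_D = 27.425.
Then x_A = 255/7 − (3/7)·27.425 = 24.675.
Total output: 27.425 + 24.675 = 52.1.

52.1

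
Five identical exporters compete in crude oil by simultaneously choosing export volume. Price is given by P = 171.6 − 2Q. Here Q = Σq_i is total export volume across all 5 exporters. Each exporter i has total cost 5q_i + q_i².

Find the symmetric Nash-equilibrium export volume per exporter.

11.9

A representative exporter's profit is π_i = q_i(171.6 − 2Q) − 5q_i − q_i², with Q = q_i + Σ_{j≠i} q_j.
First-order condition: 166.6 − 6q_i − 2Σ_{j≠i} q_j = 0.
In a symmetric equilibrium every exporter chooses the same q, so Σ_{j≠i} q_j = 4q. The condition becomes 166.6 − 14q = 0, giving q = 166.6/14 = 11.9.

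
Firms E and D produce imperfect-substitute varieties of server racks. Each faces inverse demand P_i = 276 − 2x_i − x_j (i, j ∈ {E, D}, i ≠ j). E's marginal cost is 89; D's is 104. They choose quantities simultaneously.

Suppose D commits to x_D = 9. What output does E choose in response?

Firm E's profit: π = x_E(276 − 2x_E − x_D) − 89x_E.
∂π/∂x_E = 187 − 4x_E − x_D = 0 ⇒ x_E = 46.75 − 0.25x_D.
At x_D = 9: x_E = 46.75 − 0.25·9 = 44.5.

44.5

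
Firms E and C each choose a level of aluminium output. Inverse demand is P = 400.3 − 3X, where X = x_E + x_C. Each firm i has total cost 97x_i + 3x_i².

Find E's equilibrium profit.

Firm E's profit: π = x_E(400.3 − 3(x_E + x_C)) − 97x_E − 3x_E².
∂π/∂x_E = 303.3 − 12x_E − 3x_C = 0, so x_E = 25.275 − 0.25x_C.
Setting x_E = x_C in the reaction function: x_E = 25.275 − 0.25x_E, so x_E = 25.275 / 1.25 = 20.22.
Price P = 400.3 − 3·40.44 = 278.98.
E's profit: (278.98 − 97)·20.22 − 3(20.22)² = 2453.0904.

2453.0904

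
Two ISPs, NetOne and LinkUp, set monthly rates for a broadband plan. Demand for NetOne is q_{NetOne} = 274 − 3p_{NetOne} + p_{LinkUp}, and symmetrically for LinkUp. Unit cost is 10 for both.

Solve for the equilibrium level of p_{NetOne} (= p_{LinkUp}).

NetOne's profit: π = (p_{NetOne} − 10)(274 − 3p_{NetOne} + p_{LinkUp}).
∂π/∂p_{NetOne} = 304 − 6p_{NetOne} + p_{LinkUp} = 0 ⇒ p_{NetOne} = 152/3 + (1/6)p_{LinkUp}.
By symmetry p_{LinkUp} = p_{NetOne}; substituting into the reaction function, (5/6)p_{NetOne} = 152/3 and p_{NetOne} = 60.8.

60.8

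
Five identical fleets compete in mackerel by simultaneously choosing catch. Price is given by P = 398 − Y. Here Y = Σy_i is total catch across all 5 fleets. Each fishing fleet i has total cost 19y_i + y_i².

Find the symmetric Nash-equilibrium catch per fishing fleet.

47.375

A representative fishing fleet's profit is π_i = y_i(398 − Y) − 19y_i − y_i², with Y = y_i + Σ_{j≠i} y_j.
First-order condition: 379 − 4y_i − Σ_{j≠i} y_j = 0.
In a symmetric equilibrium every fishing fleet chooses the same y, so Σ_{j≠i} y_j = 4y. The condition becomes 379 − 8y = 0, giving y = 379/8 = 47.375.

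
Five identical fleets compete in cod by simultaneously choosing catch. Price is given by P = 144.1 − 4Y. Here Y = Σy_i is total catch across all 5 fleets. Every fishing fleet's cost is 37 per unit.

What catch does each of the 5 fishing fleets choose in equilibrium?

4.4625

A representative fishing fleet's profit is π_i = y_i(144.1 − 4Y) − 37y_i, with Y = y_i + Σ_{j≠i} y_j.
First-order condition: 107.1 − 8y_i − 4Σ_{j≠i} y_j = 0.
In a symmetric equilibrium every fishing fleet chooses the same y, so Σ_{j≠i} y_j = 4y. The condition becomes 107.1 − 24y = 0, giving y = 107.1/24 = 4.4625.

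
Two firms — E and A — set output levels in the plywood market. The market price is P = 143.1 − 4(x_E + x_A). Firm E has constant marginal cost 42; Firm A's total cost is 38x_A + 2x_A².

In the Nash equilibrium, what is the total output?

Firm E's profit: π = x_E(143.1 − 4(x_E + x_A)) − 42x_E.
∂π/∂x_E = 101.1 − 8x_E − 4x_A = 0, so x_E = 12.6375 − 0.5x_A.
For A: ∂π/∂x_A = 105.1 − 12x_A − 4x_E = 0 ⇒ x_A = 1051/120 − (1/3)x_E.
Plugging x_A into E's best response: x_E = 12.6375 − 0.5(1051/120 − (1/3)x_E) ⇒ (5/6)x_E = 991/120, so x_E = 9.91.
Then x_A = 1051/120 − (1/3)·9.91 = 5.455.
Total output: 9.91 + 5.455 = 15.365.

15.365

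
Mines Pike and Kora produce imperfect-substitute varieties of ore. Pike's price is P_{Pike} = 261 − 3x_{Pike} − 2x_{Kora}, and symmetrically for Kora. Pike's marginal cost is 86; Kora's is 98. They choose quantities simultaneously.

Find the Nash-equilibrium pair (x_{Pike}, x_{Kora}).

Mine Pike's profit: π = x_{Pike}(261 − 3x_{Pike} − 2x_{Kora}) − 86x_{Pike}.
∂π/∂x_{Pike} = 175 − 6x_{Pike} − 2x_{Kora} = 0 ⇒ x_{Pike} = 175/6 − (1/3)x_{Kora}.
Similarly x_{Kora} = 163/6 − (1/3)x_{Pike}.
Solving the two reaction functions simultaneously: (1 − (−1/3)(−1/3))x_{Pike} = 175/6 − (1/3)·(163/6), so (8/9)x_{Pike} = 181/9 and x_{Pike} = 22.625.
Then x_{Kora} = 163/6 − (1/3)·22.625 = 19.625.

22.625, 19.625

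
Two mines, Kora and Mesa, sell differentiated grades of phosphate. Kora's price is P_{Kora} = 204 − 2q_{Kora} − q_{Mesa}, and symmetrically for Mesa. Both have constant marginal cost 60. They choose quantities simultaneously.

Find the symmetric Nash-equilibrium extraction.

Mine Kora's profit: π = q_{Kora}(204 − 2q_{Kora} − q_{Mesa}) − 60q_{Kora}.
∂π/∂q_{Kora} = 144 − 4q_{Kora} − q_{Mesa} = 0 ⇒ q_{Kora} = 36 − 0.25q_{Mesa}.
The game is symmetric, so in equilibrium q_{Mesa} = q_{Kora}: the reaction function gives 1.25q_{Kora} = 36, hence q_{Kora} = 28.8.

28.8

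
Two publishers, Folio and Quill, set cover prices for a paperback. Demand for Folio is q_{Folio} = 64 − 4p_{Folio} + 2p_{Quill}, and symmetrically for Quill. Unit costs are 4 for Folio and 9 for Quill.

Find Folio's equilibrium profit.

400

Folio's profit: π = (p_{Folio} − 4)(64 − 4p_{Folio} + 2p_{Quill}).
∂π/∂p_{Folio} = 80 − 8p_{Folio} + 2p_{Quill} = 0 ⇒ p_{Folio} = 10 + 0.25p_{Quill}.
Similarly p_{Quill} = 12.5 + 0.25p_{Folio}.
Plugging p_{Quill} into Folio's best response: p_{Folio} = 10 + 0.25(12.5 + 0.25p_{Folio}) ⇒ 0.9375p_{Folio} = 13.125, so p_{Folio} = 14.
Then p_{Quill} = 12.5 + 0.25·14 = 16.
q_{Folio} = 64 − 4·14 + 2·16 = 40.
Profit = (14 − 4)·40 = 400.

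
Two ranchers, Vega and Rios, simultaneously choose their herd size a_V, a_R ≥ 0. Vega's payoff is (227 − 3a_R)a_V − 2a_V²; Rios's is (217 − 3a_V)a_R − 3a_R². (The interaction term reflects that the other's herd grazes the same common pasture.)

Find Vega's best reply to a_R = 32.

32.75

Expanding Vega's payoff: 227a_V − 3a_Ra_V − 2a_V².
∂π/∂a_V = 227 − 3a_R − 4a_V = 0, so a_V = 56.75 − 0.75a_R.
At a_R = 32: a_V = 56.75 − 0.75·32 = 32.75.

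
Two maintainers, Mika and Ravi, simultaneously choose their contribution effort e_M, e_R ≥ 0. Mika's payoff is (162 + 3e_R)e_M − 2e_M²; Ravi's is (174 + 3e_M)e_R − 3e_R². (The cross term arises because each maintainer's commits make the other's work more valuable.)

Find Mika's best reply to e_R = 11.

48.75

Expanding Mika's payoff: 162e_M + 3e_Re_M − 2e_M².
∂π/∂e_M = 162 + 3e_R − 4e_M = 0, so e_M = 40.5 + 0.75e_R.
At e_R = 11: e_M = 40.5 + 0.75·11 = 48.75.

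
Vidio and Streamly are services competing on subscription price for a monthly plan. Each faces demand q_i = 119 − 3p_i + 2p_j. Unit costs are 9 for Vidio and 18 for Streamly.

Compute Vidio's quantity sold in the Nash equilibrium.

Vidio's profit: π = (p_{Vidio} − 9)(119 − 3p_{Vidio} + 2p_{Streamly}).
∂π/∂p_{Vidio} = 146 − 6p_{Vidio} + 2p_{Streamly} = 0 ⇒ p_{Vidio} = 73/3 + (1/3)p_{Streamly}.
Similarly p_{Streamly} = 173/6 + (1/3)p_{Vidio}.
Plugging p_{Streamly} into Vidio's best response: p_{Vidio} = 73/3 + (1/3)(173/6 + (1/3)p_{Vidio}) ⇒ (8/9)p_{Vidio} = 611/18, so p_{Vidio} = 38.1875.
Then p_{Streamly} = 173/6 + (1/3)·38.1875 = 41.5625.
q_{Vidio} = 119 − 3·38.1875 + 2·41.5625 = 87.5625.

87.5625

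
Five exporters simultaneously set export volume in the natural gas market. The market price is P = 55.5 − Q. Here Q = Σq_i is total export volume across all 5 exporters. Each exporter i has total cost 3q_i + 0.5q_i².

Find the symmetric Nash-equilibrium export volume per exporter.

A representative exporter's profit is π_i = q_i(55.5 − Q) − 3q_i − 0.5q_i², with Q = q_i + Σ_{j≠i} q_j.
First-order condition: 52.5 − 3q_i − Σ_{j≠i} q_j = 0.
Imposing symmetry (q_j = q for all j) turns Σ_{j≠i} q_j into 4q, so 52.5 = 7q and q = 7.5.

7.5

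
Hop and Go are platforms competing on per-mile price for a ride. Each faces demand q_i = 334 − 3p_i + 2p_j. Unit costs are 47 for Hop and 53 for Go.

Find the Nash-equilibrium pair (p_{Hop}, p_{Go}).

119.875, 122.125

Hop's profit: π = (p_{Hop} − 47)(334 − 3p_{Hop} + 2p_{Go}).
∂π/∂p_{Hop} = 475 − 6p_{Hop} + 2p_{Go} = 0 ⇒ p_{Hop} = 475/6 + (1/3)p_{Go}.
Similarly p_{Go} = 493/6 + (1/3)p_{Hop}.
Solving the two reaction functions simultaneously: (1 − (1/3)(1/3))p_{Hop} = 475/6 + (1/3)·(493/6), so (8/9)p_{Hop} = 959/9 and p_{Hop} = 119.875.
Then p_{Go} = 493/6 + (1/3)·119.875 = 122.125.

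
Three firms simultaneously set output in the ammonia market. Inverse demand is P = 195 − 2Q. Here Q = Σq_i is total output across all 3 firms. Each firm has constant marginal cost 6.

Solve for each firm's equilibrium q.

A representative firm's profit is π_i = q_i(195 − 2Q) − 6q_i, with Q = q_i + Σ_{j≠i} q_j.
First-order condition: 189 − 4q_i − 2Σ_{j≠i} q_j = 0.
Imposing symmetry (q_j = q for all j) turns Σ_{j≠i} q_j into 2q, so 189 = 8q and q = 23.625.

23.625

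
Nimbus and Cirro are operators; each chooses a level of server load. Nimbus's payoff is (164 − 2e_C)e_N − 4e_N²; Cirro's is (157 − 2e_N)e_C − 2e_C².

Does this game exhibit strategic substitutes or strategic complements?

strategic substitutes

Expanding Nimbus's payoff: 164e_N − 2e_Ce_N − 4e_N².
∂π/∂e_N = 164 − 2e_C − 8e_N = 0, so e_N = 20.5 − 0.25e_C.
The best-response slope de_N/de_C = −0.25 < 0: the reaction function is downward-sloping, so the choices are strategic substitutes.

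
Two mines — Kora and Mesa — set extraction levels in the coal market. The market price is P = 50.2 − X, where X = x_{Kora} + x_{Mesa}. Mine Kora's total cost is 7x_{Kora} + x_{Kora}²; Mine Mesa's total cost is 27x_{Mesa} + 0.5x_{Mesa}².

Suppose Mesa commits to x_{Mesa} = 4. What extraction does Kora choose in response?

9.8

Mine Kora's profit: π = x_{Kora}(50.2 − (x_{Kora} + x_{Mesa})) − 7x_{Kora} − x_{Kora}².
∂π/∂x_{Kora} = 43.2 − 4x_{Kora} − x_{Mesa} = 0, so x_{Kora} = 10.8 − 0.25x_{Mesa}.
At x_{Mesa} = 4: x_{Kora} = 10.8 − 0.25·4 = 9.8.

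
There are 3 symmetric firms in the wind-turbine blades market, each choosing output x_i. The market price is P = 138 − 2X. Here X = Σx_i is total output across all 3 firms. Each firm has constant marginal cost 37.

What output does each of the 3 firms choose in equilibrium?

12.625

A representative firm's profit is π_i = x_i(138 − 2X) − 37x_i, with X = x_i + Σ_{j≠i} x_j.
First-order condition: 101 − 4x_i − 2Σ_{j≠i} x_j = 0.
With identical firms, set every x_j = x: then 101 − 4x − 4x = 0, i.e. x = 101/8 = 12.625.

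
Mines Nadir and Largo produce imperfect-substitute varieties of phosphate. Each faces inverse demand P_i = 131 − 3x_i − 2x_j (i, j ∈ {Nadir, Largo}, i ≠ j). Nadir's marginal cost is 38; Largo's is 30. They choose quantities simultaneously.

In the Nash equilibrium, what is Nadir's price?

Mine Nadir's profit: π = x_{Nadir}(131 − 3x_{Nadir} − 2x_{Largo}) − 38x_{Nadir}.
∂π/∂x_{Nadir} = 93 − 6x_{Nadir} − 2x_{Largo} = 0 ⇒ x_{Nadir} = 15.5 − (1/3)x_{Largo}.
Similarly x_{Largo} = 101/6 − (1/3)x_{Nadir}.
Solving the two reaction functions simultaneously: (1 − (−1/3)(−1/3))x_{Nadir} = 15.5 − (1/3)·(101/6), so (8/9)x_{Nadir} = 89/9 and x_{Nadir} = 11.125.
Then x_{Largo} = 101/6 − (1/3)·11.125 = 13.125.
P_{Nadir} = 131 − 3·11.125 − 2·13.125 = 71.375.

71.375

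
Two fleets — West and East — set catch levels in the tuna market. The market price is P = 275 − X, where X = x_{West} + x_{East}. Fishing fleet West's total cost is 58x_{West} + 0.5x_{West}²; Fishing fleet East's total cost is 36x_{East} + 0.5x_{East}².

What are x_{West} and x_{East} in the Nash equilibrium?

51.5, 62.5

Fishing fleet West's profit: π = x_{West}(275 − (x_{West} + x_{East})) − 58x_{West} − 0.5x_{West}².
∂π/∂x_{West} = 217 − 3x_{West} − x_{East} = 0, so x_{West} = 217/3 − (1/3)x_{East}.
By the same steps for East: x_{East} = 239/3 − (1/3)x_{West}.
Solving the two reaction functions simultaneously: (1 − (−1/3)(−1/3))x_{West} = 217/3 − (1/3)·(239/3), so (8/9)x_{West} = 412/9 and x_{West} = 51.5.
Then x_{East} = 239/3 − (1/3)·51.5 = 62.5.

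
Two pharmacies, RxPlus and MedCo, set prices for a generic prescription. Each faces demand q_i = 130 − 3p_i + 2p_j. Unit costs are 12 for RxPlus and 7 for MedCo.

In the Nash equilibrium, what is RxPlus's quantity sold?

RxPlus's profit: π = (p_{RxPlus} − 12)(130 − 3p_{RxPlus} + 2p_{MedCo}).
∂π/∂p_{RxPlus} = 166 − 6p_{RxPlus} + 2p_{MedCo} = 0 ⇒ p_{RxPlus} = 83/3 + (1/3)p_{MedCo}.
Similarly p_{MedCo} = 151/6 + (1/3)p_{RxPlus}.
Substituting the second reaction function into the first: p_{RxPlus} = 83/3 + (1/3)(151/6 + (1/3)p_{RxPlus}), which gives (8/9)p_{RxPlus} = 649/18 ⇒ p_{RxPlus} = 40.5625.
Then p_{MedCo} = 151/6 + (1/3)·40.5625 = 38.6875.
q_{RxPlus} = 130 − 3·40.5625 + 2·38.6875 = 85.6875.

85.6875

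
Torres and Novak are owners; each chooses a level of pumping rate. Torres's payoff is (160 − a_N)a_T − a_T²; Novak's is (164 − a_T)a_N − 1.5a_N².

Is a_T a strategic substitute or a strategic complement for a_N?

strategic substitutes

Expanding Torres's payoff: 160a_T − a_Na_T − a_T².
∂π/∂a_T = 160 − a_N − 2a_T = 0, so a_T = 80 − 0.5a_N.
The best-response slope da_T/da_N = −0.5 < 0: the reaction function is downward-sloping, so the choices are strategic substitutes.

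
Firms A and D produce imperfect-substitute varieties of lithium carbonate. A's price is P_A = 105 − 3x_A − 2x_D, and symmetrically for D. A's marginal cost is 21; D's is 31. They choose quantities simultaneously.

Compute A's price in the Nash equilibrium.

54.375

Firm A's profit: π = x_A(105 − 3x_A − 2x_D) − 21x_A.
∂π/∂x_A = 84 − 6x_A − 2x_D = 0 ⇒ x_A = 14 − (1/3)x_D.
Similarly x_D = 37/3 − (1/3)x_A.
Substituting the second reaction function into the first: x_A = 14 − (1/3)(37/3 − (1/3)x_A), which gives (8/9)x_A = 89/9 ⇒ x_A = 11.125.
Then x_D = 37/3 − (1/3)·11.125 = 8.625.
P_A = 105 − 3·11.125 − 2·8.625 = 54.375.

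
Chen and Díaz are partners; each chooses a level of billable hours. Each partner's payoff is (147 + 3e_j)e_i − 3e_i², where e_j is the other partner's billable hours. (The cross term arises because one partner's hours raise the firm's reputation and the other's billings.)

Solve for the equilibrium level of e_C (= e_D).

Chen's payoff is (147 + 3e_D)e_C − 3e_C².
∂π/∂e_C = 147 + 3e_D − 6e_C = 0, so e_C = 24.5 + 0.5e_D.
Setting e_C = e_D in the reaction function: e_C = 24.5 + 0.5e_C, so e_C = 24.5 / 0.5 = 49.

49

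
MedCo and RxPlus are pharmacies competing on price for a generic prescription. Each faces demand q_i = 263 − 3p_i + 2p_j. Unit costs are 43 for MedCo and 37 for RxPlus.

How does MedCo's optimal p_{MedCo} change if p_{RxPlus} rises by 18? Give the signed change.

MedCo's profit: π = (p_{MedCo} − 43)(263 − 3p_{MedCo} + 2p_{RxPlus}).
∂π/∂p_{MedCo} = 392 − 6p_{MedCo} + 2p_{RxPlus} = 0 ⇒ p_{MedCo} = 196/3 + (1/3)p_{RxPlus}.
The reaction-function slope is 1/3, so an 18-unit rise in p_{RxPlus} moves p_{MedCo} by 1/3 × 18 = 6. MedCo's best response rises — the actions are strategic complements.

6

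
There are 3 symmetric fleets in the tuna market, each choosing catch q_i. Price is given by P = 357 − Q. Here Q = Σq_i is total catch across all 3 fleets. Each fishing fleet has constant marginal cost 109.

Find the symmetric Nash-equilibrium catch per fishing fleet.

A representative fishing fleet's profit is π_i = q_i(357 − Q) − 109q_i, with Q = q_i + Σ_{j≠i} q_j.
First-order condition: 248 − 2q_i − Σ_{j≠i} q_j = 0.
Imposing symmetry (q_j = q for all j) turns Σ_{j≠i} q_j into 2q, so 248 = 4q and q = 62.

62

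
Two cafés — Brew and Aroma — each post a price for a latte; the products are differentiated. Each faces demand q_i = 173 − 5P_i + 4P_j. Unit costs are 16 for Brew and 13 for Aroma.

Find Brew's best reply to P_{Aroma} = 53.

46.5

Brew's profit: π = (P_{Brew} − 16)(173 − 5P_{Brew} + 4P_{Aroma}).
∂π/∂P_{Brew} = 253 − 10P_{Brew} + 4P_{Aroma} = 0 ⇒ P_{Brew} = 25.3 + 0.4P_{Aroma}.
At P_{Aroma} = 53: P_{Brew} = 25.3 + 0.4·53 = 46.5.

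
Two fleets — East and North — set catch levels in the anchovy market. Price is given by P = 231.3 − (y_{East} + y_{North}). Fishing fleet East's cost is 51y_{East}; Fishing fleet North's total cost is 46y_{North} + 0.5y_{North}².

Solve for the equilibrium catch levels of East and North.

Fishing fleet East's profit: π = y_{East}(231.3 − (y_{East} + y_{North})) − 51y_{East}.
∂π/∂y_{East} = 180.3 − 2y_{East} − y_{North} = 0, so y_{East} = 90.15 − 0.5y_{North}.
For North: ∂π/∂y_{North} = 185.3 − 3y_{North} − y_{East} = 0 ⇒ y_{North} = 1853/30 − (1/3)y_{East}.
Plugging y_{North} into East's best response: y_{East} = 90.15 − 0.5(1853/30 − (1/3)y_{East}) ⇒ (5/6)y_{East} = 889/15, so y_{East} = 71.12.
Then y_{North} = 1853/30 − (1/3)·71.12 = 38.06.

71.12, 38.06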